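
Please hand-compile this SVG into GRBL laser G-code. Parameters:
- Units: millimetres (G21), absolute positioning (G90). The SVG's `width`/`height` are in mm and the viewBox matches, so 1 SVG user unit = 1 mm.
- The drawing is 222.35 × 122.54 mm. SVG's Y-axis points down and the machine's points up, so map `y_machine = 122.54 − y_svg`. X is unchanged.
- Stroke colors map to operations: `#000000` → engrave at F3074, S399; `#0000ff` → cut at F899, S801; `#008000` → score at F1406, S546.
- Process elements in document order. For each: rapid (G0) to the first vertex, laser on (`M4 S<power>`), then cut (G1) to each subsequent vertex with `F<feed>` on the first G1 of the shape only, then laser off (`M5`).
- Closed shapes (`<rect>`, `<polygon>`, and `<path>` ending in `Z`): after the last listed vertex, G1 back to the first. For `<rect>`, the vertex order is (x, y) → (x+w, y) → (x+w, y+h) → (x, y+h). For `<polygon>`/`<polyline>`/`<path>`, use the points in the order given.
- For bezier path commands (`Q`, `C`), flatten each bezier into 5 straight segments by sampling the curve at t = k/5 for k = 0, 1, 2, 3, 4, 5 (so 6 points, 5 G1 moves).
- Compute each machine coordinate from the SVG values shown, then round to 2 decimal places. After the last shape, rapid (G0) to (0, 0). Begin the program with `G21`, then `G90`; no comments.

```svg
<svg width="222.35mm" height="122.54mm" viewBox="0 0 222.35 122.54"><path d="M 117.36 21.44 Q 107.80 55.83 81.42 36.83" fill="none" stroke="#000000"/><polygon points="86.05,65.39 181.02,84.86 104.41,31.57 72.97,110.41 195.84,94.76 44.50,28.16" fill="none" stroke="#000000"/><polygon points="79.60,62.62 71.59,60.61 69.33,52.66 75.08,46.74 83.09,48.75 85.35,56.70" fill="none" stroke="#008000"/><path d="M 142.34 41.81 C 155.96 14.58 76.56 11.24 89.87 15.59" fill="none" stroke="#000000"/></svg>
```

viewBox `0 0 222.35 122.54` with mm width/height → 1 unit = 1 mm. Flip: y_m = 122.54 − y_svg.

**Shape 1** — `<path>` quadratic bezier, stroke `#000000` → engrave (S399, F3074). Control points (SVG): P0=(117.36,21.44), P1=(107.80,55.83), P2=(81.42,36.83); sampled at t=k/5. Machine vertices: (117.36,101.10) → (112.86,89.48) → (107.02,82.13) → (99.83,79.05) → (91.30,80.25) → (81.42,85.71). Open path.

**Shape 2** — `<polygon>` closed polygon, stroke `#000000` → engrave (S399, F3074). Machine vertices: (86.05,57.15) → (181.02,37.68) → (104.41,90.97) → (72.97,12.13) → (195.84,27.78) → (44.50,94.38) → (86.05,57.15). Closed: final G1 returns to the first vertex.

**Shape 3** — `<polygon>` regular polygon, stroke `#008000` → score (S546, F1406). Machine vertices: (79.60,59.92) → (71.59,61.93) → (69.33,69.88) → (75.08,75.80) → (83.09,73.79) → (85.35,65.84) → (79.60,59.92). Closed: final G1 returns to the first vertex.

**Shape 4** — `<path>` cubic bezier, stroke `#000000` → engrave (S399, F3074). Control points (SVG): P0=(142.34,41.81), P1=(155.96,14.58), P2=(76.56,11.24), P3=(89.87,15.59); sampled at t=k/5. Machine vertices: (142.34,80.73) → (140.84,94.33) → (125.92,102.98) → (106.51,107.44) → (91.52,108.51) → (89.87,106.95). Open path.

G21
G90
G0 X117.36 Y101.10
M4 S399
G1 X112.86 Y89.48 F3074
G1 X107.02 Y82.13
G1 X99.83 Y79.05
G1 X91.30 Y80.25
G1 X81.42 Y85.71
M5
G0 X86.05 Y57.15
M4 S399
G1 X181.02 Y37.68 F3074
G1 X104.41 Y90.97
G1 X72.97 Y12.13
G1 X195.84 Y27.78
G1 X44.50 Y94.38
G1 X86.05 Y57.15
M5
G0 X79.60 Y59.92
M4 S546
G1 X71.59 Y61.93 F1406
G1 X69.33 Y69.88
G1 X75.08 Y75.80
G1 X83.09 Y73.79
G1 X85.35 Y65.84
G1 X79.60 Y59.92
M5
G0 X142.34 Y80.73
M4 S399
G1 X140.84 Y94.33 F3074
G1 X125.92 Y102.98
G1 X106.51 Y107.44
G1 X91.52 Y108.51
G1 X89.87 Y106.95
M5
G0 X0.00 Y0.00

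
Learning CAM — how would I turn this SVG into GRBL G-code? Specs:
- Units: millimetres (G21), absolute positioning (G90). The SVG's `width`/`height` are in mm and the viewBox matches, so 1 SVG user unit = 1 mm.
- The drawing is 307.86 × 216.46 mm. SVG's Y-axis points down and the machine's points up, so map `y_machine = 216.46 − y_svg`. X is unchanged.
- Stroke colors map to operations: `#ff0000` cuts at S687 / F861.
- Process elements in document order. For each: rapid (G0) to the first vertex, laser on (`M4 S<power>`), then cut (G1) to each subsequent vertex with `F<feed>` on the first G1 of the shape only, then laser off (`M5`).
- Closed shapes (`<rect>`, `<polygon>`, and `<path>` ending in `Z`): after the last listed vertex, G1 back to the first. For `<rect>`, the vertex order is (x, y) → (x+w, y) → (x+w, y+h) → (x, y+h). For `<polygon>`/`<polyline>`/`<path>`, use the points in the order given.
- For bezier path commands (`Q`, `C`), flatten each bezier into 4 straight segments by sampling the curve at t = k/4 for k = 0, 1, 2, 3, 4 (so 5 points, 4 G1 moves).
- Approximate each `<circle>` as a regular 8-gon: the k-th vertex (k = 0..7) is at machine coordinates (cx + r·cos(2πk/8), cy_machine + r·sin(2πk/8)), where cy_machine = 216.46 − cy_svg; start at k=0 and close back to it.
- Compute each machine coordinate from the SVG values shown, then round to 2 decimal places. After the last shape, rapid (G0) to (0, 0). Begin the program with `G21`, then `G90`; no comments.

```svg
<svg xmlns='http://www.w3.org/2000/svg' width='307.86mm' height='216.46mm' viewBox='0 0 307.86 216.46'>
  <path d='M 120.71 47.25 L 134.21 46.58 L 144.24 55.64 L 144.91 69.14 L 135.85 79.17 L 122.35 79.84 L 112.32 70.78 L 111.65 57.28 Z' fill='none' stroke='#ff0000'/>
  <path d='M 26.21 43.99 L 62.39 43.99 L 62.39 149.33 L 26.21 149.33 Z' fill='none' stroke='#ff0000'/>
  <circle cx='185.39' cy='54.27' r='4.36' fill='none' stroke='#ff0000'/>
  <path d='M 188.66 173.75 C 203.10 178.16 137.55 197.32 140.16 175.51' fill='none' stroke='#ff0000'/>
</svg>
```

1 u = 1 mm; y_m = 216.46 − y.

[1] `<path>` regular polygon, #ff0000→cut S687 F861: (120.71,169.21) → (134.21,169.88) → (144.24,160.82) → (144.91,147.32) → (135.85,137.29) → (122.35,136.62) → (112.32,145.68) → (111.65,159.18) → (120.71,169.21) (closed)

[2] `<path>` rectangle, #ff0000→cut S687 F861: (26.21,172.47) → (62.39,172.47) → (62.39,67.13) → (26.21,67.13) → (26.21,172.47) (closed)

[3] `<circle>` circle, #ff0000→cut S687 F861: (189.75,162.19) → (188.47,165.27) → (185.39,166.55) → (182.31,165.27) → (181.03,162.19) → (182.31,159.11) → (185.39,157.83) → (188.47,159.11) → (189.75,162.19) (closed)

[4] `<path>` cubic bezier, #ff0000→cut S687 F861: (188.66,42.71) → (186.81,37.51) → (168.85,32.00) → (148.67,31.40) → (140.16,40.95)

G21
G90
G0 X120.71 Y169.21
M4 S687
G1 X134.21 Y169.88 F861
G1 X144.24 Y160.82
G1 X144.91 Y147.32
G1 X135.85 Y137.29
G1 X122.35 Y136.62
G1 X112.32 Y145.68
G1 X111.65 Y159.18
G1 X120.71 Y169.21
M5
G0 X26.21 Y172.47
M4 S687
G1 X62.39 Y172.47 F861
G1 X62.39 Y67.13
G1 X26.21 Y67.13
G1 X26.21 Y172.47
M5
G0 X189.75 Y162.19
M4 S687
G1 X188.47 Y165.27 F861
G1 X185.39 Y166.55
G1 X182.31 Y165.27
G1 X181.03 Y162.19
G1 X182.31 Y159.11
G1 X185.39 Y157.83
G1 X188.47 Y159.11
G1 X189.75 Y162.19
M5
G0 X188.66 Y42.71
M4 S687
G1 X186.81 Y37.51 F861
G1 X168.85 Y32.00
G1 X148.67 Y31.40
G1 X140.16 Y40.95
M5
G0 X0.00 Y0.00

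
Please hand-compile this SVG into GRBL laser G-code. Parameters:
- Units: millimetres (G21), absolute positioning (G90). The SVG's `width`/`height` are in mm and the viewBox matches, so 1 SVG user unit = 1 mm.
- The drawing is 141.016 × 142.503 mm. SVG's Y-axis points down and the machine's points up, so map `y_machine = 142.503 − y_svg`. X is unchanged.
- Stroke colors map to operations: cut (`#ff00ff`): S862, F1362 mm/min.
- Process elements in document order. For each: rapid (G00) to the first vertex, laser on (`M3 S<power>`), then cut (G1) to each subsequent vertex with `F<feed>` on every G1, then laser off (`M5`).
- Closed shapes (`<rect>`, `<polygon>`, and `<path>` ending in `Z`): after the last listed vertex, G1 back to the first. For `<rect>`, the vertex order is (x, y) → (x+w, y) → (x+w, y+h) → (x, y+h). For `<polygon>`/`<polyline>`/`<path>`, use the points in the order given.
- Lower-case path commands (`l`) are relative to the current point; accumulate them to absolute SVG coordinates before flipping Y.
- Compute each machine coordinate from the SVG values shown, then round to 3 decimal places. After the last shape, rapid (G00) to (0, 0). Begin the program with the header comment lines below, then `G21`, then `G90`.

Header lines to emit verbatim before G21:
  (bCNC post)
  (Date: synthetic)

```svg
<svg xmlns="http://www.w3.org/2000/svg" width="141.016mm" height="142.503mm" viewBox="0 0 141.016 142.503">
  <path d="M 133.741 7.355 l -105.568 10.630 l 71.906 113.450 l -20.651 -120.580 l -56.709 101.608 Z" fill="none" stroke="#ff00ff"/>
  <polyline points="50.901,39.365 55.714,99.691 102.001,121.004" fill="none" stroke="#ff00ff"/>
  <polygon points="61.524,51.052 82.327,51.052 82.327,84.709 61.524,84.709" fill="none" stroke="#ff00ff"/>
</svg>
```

1 u = 1 mm; y_m = 142.503 − y.

[1] `<path>` closed polygon, #ff00ff→cut S862 F1362: (133.741,135.148) → (28.173,124.518) → (100.079,11.068) → (79.428,131.648) → (22.719,30.040) → (133.741,135.148) (closed)

[2] `<polyline>` open polyline, #ff00ff→cut S862 F1362: (50.901,103.138) → (55.714,42.812) → (102.001,21.499)

[3] `<polygon>` rectangle, #ff00ff→cut S862 F1362: (61.524,91.451) → (82.327,91.451) → (82.327,57.794) → (61.524,57.794) → (61.524,91.451) (closed)

(bCNC post)
(Date: synthetic)
G21
G90
G00 X133.741 Y135.148
M3 S862
G1 X28.173 Y124.518 F1362
G1 X100.079 Y11.068 F1362
G1 X79.428 Y131.648 F1362
G1 X22.719 Y30.040 F1362
G1 X133.741 Y135.148 F1362
M5
G00 X50.901 Y103.138
M3 S862
G1 X55.714 Y42.812 F1362
G1 X102.001 Y21.499 F1362
M5
G00 X61.524 Y91.451
M3 S862
G1 X82.327 Y91.451 F1362
G1 X82.327 Y57.794 F1362
G1 X61.524 Y57.794 F1362
G1 X61.524 Y91.451 F1362
M5
G00 X0.000 Y0.000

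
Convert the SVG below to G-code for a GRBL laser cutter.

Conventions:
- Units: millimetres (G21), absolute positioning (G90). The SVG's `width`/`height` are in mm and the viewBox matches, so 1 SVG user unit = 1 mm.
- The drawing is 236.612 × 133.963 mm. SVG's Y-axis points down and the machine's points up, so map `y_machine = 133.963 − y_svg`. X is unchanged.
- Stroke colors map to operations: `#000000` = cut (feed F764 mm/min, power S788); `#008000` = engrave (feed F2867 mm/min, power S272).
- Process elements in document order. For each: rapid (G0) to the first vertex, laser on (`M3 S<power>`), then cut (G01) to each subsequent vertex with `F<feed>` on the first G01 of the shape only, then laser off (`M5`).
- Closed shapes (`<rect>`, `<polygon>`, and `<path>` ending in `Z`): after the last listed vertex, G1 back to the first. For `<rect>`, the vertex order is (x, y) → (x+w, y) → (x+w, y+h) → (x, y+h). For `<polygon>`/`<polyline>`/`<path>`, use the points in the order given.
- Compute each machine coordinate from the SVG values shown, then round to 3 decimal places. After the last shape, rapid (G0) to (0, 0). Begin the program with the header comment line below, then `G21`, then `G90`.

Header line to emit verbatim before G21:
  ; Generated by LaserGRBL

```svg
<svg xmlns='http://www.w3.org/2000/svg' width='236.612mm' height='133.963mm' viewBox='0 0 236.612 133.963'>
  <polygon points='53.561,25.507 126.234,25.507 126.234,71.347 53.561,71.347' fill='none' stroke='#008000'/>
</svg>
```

1 u = 1 mm; y_m = 133.963 − y.

[1] `<polygon>` rectangle, #008000→engrave S272 F2867: (53.561,108.456) → (126.234,108.456) → (126.234,62.616) → (53.561,62.616) → (53.561,108.456) (closed)

; Generated by LaserGRBL
G21
G90
G0 X53.561 Y108.456
M3 S272
G01 X126.234 Y108.456 F2867
G01 X126.234 Y62.616
G01 X53.561 Y62.616
G01 X53.561 Y108.456
M5
G0 X0.000 Y0.000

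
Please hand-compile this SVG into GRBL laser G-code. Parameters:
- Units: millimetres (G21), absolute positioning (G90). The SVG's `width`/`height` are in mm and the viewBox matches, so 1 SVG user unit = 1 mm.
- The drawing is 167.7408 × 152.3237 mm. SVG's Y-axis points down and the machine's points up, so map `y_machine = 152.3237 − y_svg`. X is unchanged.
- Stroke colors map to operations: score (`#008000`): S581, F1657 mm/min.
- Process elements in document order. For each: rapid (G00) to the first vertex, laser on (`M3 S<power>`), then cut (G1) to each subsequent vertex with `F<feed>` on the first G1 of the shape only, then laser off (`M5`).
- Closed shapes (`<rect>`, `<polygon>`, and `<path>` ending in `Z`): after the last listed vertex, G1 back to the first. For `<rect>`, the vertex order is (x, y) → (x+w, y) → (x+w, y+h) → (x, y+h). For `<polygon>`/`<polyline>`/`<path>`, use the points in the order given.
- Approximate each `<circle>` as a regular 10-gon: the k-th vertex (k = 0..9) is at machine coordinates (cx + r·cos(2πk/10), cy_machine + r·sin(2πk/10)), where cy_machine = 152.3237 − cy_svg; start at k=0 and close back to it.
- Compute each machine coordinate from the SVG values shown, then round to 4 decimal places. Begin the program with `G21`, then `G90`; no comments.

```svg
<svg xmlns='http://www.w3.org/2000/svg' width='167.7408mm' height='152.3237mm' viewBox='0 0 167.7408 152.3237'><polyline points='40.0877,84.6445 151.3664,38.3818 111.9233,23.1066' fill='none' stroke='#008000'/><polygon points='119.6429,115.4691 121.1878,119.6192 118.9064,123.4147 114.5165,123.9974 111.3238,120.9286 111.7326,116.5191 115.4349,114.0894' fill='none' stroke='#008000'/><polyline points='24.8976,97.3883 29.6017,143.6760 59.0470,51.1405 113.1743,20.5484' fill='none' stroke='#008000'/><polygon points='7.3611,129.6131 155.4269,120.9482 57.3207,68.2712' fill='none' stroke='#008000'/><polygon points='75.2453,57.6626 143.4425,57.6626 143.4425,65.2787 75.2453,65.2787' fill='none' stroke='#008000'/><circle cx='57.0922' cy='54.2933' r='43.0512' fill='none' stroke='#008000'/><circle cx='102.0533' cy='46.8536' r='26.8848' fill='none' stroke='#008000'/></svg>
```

Since the viewBox matches the mm dimensions, user units are millimetres directly. The only transform is the Y-flip y_m = 152.3237 − y_svg.

Shape 1 is a open polyline drawn with `<polyline>`. Its stroke #008000 means score at S581, F1657. After flipping Y the toolpath is (40.0877,67.6792) → (151.3664,113.9419) → (111.9233,129.2171).

Shape 2 is a regular polygon drawn with `<polygon>`. Its stroke #008000 means score at S581, F1657. After flipping Y the toolpath is (119.6429,36.8546) → (121.1878,32.7045) → (118.9064,28.9090) → (114.5165,28.3263) → (111.3238,31.3951) → (111.7326,35.8046) → (115.4349,38.2343) → (119.6429,36.8546), returning to the start.

Shape 3 is a open polyline drawn with `<polyline>`. Its stroke #008000 means score at S581, F1657. After flipping Y the toolpath is (24.8976,54.9354) → (29.6017,8.6477) → (59.0470,101.1832) → (113.1743,131.7753).

Shape 4 is a closed polygon drawn with `<polygon>`. Its stroke #008000 means score at S581, F1657. After flipping Y the toolpath is (7.3611,22.7106) → (155.4269,31.3755) → (57.3207,84.0525) → (7.3611,22.7106), returning to the start.

Shape 5 is a rectangle drawn with `<polygon>`. Its stroke #008000 means score at S581, F1657. After flipping Y the toolpath is (75.2453,94.6611) → (143.4425,94.6611) → (143.4425,87.0450) → (75.2453,87.0450) → (75.2453,94.6611), returning to the start.

Shape 6 is a circle drawn with `<circle>`. Its stroke #008000 means score at S581, F1657. After flipping Y the toolpath is (100.1434,98.0304) → (91.9214,123.3353) → (70.3958,138.9745) → (43.7886,138.9745) → (22.2630,123.3353) → (14.0410,98.0304) → (22.2630,72.7255) → (43.7886,57.0863) → (70.3958,57.0863) → (91.9214,72.7255) → (100.1434,98.0304), returning to the start.

Shape 7 is a circle drawn with `<circle>`. Its stroke #008000 means score at S581, F1657. After flipping Y the toolpath is (128.9381,105.4701) → (123.8036,121.2726) → (110.3612,131.0391) → (93.7454,131.0391) → (80.3030,121.2726) → (75.1685,105.4701) → (80.3030,89.6676) → (93.7454,79.9011) → (110.3612,79.9011) → (123.8036,89.6676) → (128.9381,105.4701), returning to the start.

G21
G90
G00 X40.0877 Y67.6792
M3 S581
G1 X151.3664 Y113.9419 F1657
G1 X111.9233 Y129.2171
M5
G00 X119.6429 Y36.8546
M3 S581
G1 X121.1878 Y32.7045 F1657
G1 X118.9064 Y28.9090
G1 X114.5165 Y28.3263
G1 X111.3238 Y31.3951
G1 X111.7326 Y35.8046
G1 X115.4349 Y38.2343
G1 X119.6429 Y36.8546
M5
G00 X24.8976 Y54.9354
M3 S581
G1 X29.6017 Y8.6477 F1657
G1 X59.0470 Y101.1832
G1 X113.1743 Y131.7753
M5
G00 X7.3611 Y22.7106
M3 S581
G1 X155.4269 Y31.3755 F1657
G1 X57.3207 Y84.0525
G1 X7.3611 Y22.7106
M5
G00 X75.2453 Y94.6611
M3 S581
G1 X143.4425 Y94.6611 F1657
G1 X143.4425 Y87.0450
G1 X75.2453 Y87.0450
G1 X75.2453 Y94.6611
M5
G00 X100.1434 Y98.0304
M3 S581
G1 X91.9214 Y123.3353 F1657
G1 X70.3958 Y138.9745
G1 X43.7886 Y138.9745
G1 X22.2630 Y123.3353
G1 X14.0410 Y98.0304
G1 X22.2630 Y72.7255
G1 X43.7886 Y57.0863
G1 X70.3958 Y57.0863
G1 X91.9214 Y72.7255
G1 X100.1434 Y98.0304
M5
G00 X128.9381 Y105.4701
M3 S581
G1 X123.8036 Y121.2726 F1657
G1 X110.3612 Y131.0391
G1 X93.7454 Y131.0391
G1 X80.3030 Y121.2726
G1 X75.1685 Y105.4701
G1 X80.3030 Y89.6676
G1 X93.7454 Y79.9011
G1 X110.3612 Y79.9011
G1 X123.8036 Y89.6676
G1 X128.9381 Y105.4701
M5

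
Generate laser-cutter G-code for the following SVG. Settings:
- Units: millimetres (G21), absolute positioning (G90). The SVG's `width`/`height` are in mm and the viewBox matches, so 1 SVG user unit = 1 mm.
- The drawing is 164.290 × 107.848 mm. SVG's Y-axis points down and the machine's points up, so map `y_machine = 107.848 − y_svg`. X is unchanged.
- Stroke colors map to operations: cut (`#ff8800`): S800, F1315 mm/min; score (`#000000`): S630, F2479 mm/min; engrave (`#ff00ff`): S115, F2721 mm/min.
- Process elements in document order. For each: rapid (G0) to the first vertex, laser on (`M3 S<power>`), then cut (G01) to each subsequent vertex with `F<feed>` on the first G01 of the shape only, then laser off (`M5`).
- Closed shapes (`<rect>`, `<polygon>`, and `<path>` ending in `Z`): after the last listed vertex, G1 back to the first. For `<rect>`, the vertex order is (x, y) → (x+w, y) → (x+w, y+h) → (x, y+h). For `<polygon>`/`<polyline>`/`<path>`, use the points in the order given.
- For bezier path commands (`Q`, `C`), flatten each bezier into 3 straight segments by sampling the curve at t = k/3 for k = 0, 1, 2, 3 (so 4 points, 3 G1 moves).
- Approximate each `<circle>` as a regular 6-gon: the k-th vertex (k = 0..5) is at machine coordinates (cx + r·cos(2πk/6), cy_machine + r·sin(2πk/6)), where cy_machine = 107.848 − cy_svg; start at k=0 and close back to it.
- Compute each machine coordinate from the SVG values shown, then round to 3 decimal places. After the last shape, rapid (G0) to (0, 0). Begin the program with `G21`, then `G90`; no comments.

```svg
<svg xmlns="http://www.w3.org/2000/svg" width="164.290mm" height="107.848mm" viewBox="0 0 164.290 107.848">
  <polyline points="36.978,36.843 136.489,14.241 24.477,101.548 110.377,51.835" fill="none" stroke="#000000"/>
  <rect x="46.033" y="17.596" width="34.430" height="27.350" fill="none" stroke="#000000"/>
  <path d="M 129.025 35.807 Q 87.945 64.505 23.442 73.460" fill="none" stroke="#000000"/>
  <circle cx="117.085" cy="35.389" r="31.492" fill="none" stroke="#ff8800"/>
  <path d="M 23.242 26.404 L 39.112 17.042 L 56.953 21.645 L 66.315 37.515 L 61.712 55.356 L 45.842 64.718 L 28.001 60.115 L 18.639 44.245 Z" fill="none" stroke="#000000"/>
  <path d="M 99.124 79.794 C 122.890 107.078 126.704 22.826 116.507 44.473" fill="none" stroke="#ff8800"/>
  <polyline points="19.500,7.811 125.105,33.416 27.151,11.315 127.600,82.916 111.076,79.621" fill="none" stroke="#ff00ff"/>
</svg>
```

viewBox `0 0 164.290 107.848` with mm width/height → 1 unit = 1 mm. Flip: y_m = 107.848 − y_svg.

**Shape 1** — `<polyline>` open polyline, stroke `#000000` → score (S630, F2479). Machine vertices: (36.978,71.005) → (136.489,93.607) → (24.477,6.300) → (110.377,56.013). Open path.

**Shape 2** — `<rect>` rectangle, stroke `#000000` → score (S630, F2479). Machine vertices: (46.033,90.252) → (80.463,90.252) → (80.463,62.902) → (46.033,62.902) → (46.033,90.252). Closed: final G1 returns to the first vertex.

**Shape 3** — `<path>` quadratic bezier, stroke `#000000` → score (S630, F2479). Control points (SVG): P0=(129.025,35.807), P1=(87.945,64.505), P2=(23.442,73.460); sampled at t=k/3. Machine vertices: (129.025,72.041) → (99.036,55.103) → (63.841,42.552) → (23.442,34.388). Open path.

**Shape 4** — `<circle>` circle, stroke `#ff8800` → cut (S800, F1315). Machine vertices: (148.577,72.459) → (132.831,99.732) → (101.339,99.732) → (85.593,72.459) → (101.339,45.186) → (132.831,45.186) → (148.577,72.459). Closed: final G1 returns to the first vertex.

**Shape 5** — `<path>` regular polygon, stroke `#000000` → score (S630, F2479). Machine vertices: (23.242,81.444) → (39.112,90.806) → (56.953,86.203) → (66.315,70.333) → (61.712,52.492) → (45.842,43.130) → (28.001,47.733) → (18.639,63.603) → (23.242,81.444). Closed: final G1 returns to the first vertex.

**Shape 6** — `<path>` cubic bezier, stroke `#ff8800` → cut (S800, F1315). Control points (SVG): P0=(99.124,79.794), P1=(122.890,107.078), P2=(126.704,22.826), P3=(116.507,44.473); sampled at t=k/3. Machine vertices: (99.124,28.054) → (116.459,29.896) → (121.814,57.775) → (116.507,63.375). Open path.

**Shape 7** — `<polyline>` open polyline, stroke `#ff00ff` → engrave (S115, F2721). Machine vertices: (19.500,100.037) → (125.105,74.432) → (27.151,96.533) → (127.600,24.932) → (111.076,28.227). Open path.

G21
G90
G0 X36.978 Y71.005
M3 S630
G01 X136.489 Y93.607 F2479
G01 X24.477 Y6.300
G01 X110.377 Y56.013
M5
G0 X46.033 Y90.252
M3 S630
G01 X80.463 Y90.252 F2479
G01 X80.463 Y62.902
G01 X46.033 Y62.902
G01 X46.033 Y90.252
M5
G0 X129.025 Y72.041
M3 S630
G01 X99.036 Y55.103 F2479
G01 X63.841 Y42.552
G01 X23.442 Y34.388
M5
G0 X148.577 Y72.459
M3 S800
G01 X132.831 Y99.732 F1315
G01 X101.339 Y99.732
G01 X85.593 Y72.459
G01 X101.339 Y45.186
G01 X132.831 Y45.186
G01 X148.577 Y72.459
M5
G0 X23.242 Y81.444
M3 S630
G01 X39.112 Y90.806 F2479
G01 X56.953 Y86.203
G01 X66.315 Y70.333
G01 X61.712 Y52.492
G01 X45.842 Y43.130
G01 X28.001 Y47.733
G01 X18.639 Y63.603
G01 X23.242 Y81.444
M5
G0 X99.124 Y28.054
M3 S800
G01 X116.459 Y29.896 F1315
G01 X121.814 Y57.775
G01 X116.507 Y63.375
M5
G0 X19.500 Y100.037
M3 S115
G01 X125.105 Y74.432 F2721
G01 X27.151 Y96.533
G01 X127.600 Y24.932
G01 X111.076 Y28.227
M5
G0 X0.000 Y0.000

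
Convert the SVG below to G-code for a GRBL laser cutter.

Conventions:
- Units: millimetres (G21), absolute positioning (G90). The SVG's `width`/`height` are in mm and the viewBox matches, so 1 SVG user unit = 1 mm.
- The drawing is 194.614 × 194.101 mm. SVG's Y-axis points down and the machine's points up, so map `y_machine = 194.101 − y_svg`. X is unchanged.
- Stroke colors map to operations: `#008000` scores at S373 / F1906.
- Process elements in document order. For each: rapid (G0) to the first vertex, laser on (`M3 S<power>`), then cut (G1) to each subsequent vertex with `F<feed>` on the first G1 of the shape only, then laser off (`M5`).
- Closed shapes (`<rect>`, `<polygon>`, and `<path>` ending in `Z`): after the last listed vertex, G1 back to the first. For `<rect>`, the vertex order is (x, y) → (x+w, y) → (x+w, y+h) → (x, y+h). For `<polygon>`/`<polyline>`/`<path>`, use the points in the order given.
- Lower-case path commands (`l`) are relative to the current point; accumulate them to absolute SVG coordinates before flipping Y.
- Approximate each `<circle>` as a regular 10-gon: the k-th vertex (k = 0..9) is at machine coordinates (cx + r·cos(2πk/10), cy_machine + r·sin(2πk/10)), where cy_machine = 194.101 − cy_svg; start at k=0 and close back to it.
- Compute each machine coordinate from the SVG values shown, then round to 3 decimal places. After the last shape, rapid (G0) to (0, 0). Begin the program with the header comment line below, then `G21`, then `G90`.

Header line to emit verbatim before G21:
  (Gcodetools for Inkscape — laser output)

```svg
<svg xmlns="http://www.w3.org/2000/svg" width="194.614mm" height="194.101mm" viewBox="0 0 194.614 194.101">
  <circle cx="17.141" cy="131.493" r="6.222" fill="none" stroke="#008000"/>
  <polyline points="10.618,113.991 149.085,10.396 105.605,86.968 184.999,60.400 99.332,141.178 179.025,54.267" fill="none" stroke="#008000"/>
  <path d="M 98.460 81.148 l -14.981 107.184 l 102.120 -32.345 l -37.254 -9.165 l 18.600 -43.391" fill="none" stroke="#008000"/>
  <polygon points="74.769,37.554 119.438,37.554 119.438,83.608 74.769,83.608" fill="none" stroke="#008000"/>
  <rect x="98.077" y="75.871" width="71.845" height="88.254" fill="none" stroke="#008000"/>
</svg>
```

(Gcodetools for Inkscape — laser output)
G21
G90
G0 X23.363 Y62.608
M3 S373
G1 X22.175 Y66.265 F1906
G1 X19.064 Y68.525
G1 X15.218 Y68.525
G1 X12.107 Y66.265
G1 X10.919 Y62.608
G1 X12.107 Y58.951
G1 X15.218 Y56.691
G1 X19.064 Y56.691
G1 X22.175 Y58.951
G1 X23.363 Y62.608
M5
G0 X10.618 Y80.110
M3 S373
G1 X149.085 Y183.705 F1906
G1 X105.605 Y107.133
G1 X184.999 Y133.701
G1 X99.332 Y52.923
G1 X179.025 Y139.834
M5
G0 X98.460 Y112.953
M3 S373
G1 X83.479 Y5.769 F1906
G1 X185.599 Y38.114
G1 X148.345 Y47.279
G1 X166.945 Y90.670
M5
G0 X74.769 Y156.547
M3 S373
G1 X119.438 Y156.547 F1906
G1 X119.438 Y110.493
G1 X74.769 Y110.493
G1 X74.769 Y156.547
M5
G0 X98.077 Y118.230
M3 S373
G1 X169.922 Y118.230 F1906
G1 X169.922 Y29.976
G1 X98.077 Y29.976
G1 X98.077 Y118.230
M5
G0 X0.000 Y0.000

Since the viewBox matches the mm dimensions, user units are millimetres directly. The only transform is the Y-flip y_m = 194.101 − y_svg.

Shape 1 is a circle drawn with `<circle>`. Its stroke #008000 means score at S373, F1906. After flipping Y the toolpath is (23.363,62.608) → (22.175,66.265) → (19.064,68.525) → (15.218,68.525) → (12.107,66.265) → (10.919,62.608) → (12.107,58.951) → (15.218,56.691) → (19.064,56.691) → (22.175,58.951) → (23.363,62.608), returning to the start.

Shape 2 is a open polyline drawn with `<polyline>`. Its stroke #008000 means score at S373, F1906. After flipping Y the toolpath is (10.618,80.110) → (149.085,183.705) → (105.605,107.133) → (184.999,133.701) → (99.332,52.923) → (179.025,139.834).

Shape 3 is a open polyline drawn with `<path>`. Its stroke #008000 means score at S373, F1906. After flipping Y the toolpath is (98.460,112.953) → (83.479,5.769) → (185.599,38.114) → (148.345,47.279) → (166.945,90.670).

Shape 4 is a rectangle drawn with `<polygon>`. Its stroke #008000 means score at S373, F1906. After flipping Y the toolpath is (74.769,156.547) → (119.438,156.547) → (119.438,110.493) → (74.769,110.493) → (74.769,156.547), returning to the start.

Shape 5 is a rectangle drawn with `<rect>`. Its stroke #008000 means score at S373, F1906. After flipping Y the toolpath is (98.077,118.230) → (169.922,118.230) → (169.922,29.976) → (98.077,29.976) → (98.077,118.230), returning to the start.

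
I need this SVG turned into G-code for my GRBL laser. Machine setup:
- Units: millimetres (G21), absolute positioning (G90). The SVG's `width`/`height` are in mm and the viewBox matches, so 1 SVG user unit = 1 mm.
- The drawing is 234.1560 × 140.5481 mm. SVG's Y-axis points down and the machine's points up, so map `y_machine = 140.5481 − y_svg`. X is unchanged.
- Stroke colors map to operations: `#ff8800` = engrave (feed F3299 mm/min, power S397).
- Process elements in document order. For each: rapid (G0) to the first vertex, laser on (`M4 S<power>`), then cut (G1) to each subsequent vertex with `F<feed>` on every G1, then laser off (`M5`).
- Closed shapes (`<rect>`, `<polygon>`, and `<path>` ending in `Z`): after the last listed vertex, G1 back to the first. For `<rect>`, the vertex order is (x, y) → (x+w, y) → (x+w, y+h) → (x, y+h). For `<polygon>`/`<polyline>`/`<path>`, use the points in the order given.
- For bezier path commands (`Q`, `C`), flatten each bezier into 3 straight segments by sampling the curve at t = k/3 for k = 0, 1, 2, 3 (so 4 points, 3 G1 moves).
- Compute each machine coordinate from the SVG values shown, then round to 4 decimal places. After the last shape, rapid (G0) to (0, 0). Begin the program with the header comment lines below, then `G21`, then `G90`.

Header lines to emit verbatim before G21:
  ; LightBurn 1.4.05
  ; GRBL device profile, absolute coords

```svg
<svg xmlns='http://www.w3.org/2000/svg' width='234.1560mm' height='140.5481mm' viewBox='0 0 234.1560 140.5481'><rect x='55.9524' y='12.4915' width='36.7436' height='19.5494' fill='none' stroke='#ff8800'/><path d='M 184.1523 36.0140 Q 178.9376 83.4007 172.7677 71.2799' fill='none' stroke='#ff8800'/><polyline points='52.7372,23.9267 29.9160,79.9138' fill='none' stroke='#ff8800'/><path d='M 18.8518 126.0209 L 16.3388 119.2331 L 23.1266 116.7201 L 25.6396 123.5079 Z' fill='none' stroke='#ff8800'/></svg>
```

; LightBurn 1.4.05
; GRBL device profile, absolute coords
G21
G90
G0 X55.9524 Y128.0566
M4 S397
G1 X92.6960 Y128.0566 F3299
G1 X92.6960 Y108.5072 F3299
G1 X55.9524 Y108.5072 F3299
G1 X55.9524 Y128.0566 F3299
M5
G0 X184.1523 Y104.5341
M4 S397
G1 X180.5697 Y79.5549 F3299
G1 X176.7748 Y67.7996 F3299
G1 X172.7677 Y69.2682 F3299
M5
G0 X52.7372 Y116.6214
M4 S397
G1 X29.9160 Y60.6343 F3299
M5
G0 X18.8518 Y14.5272
M4 S397
G1 X16.3388 Y21.3150 F3299
G1 X23.1266 Y23.8280 F3299
G1 X25.6396 Y17.0402 F3299
G1 X18.8518 Y14.5272 F3299
M5
G0 X0.0000 Y0.0000

1 u = 1 mm; y_m = 140.5481 − y.

[1] `<rect>` rectangle, #ff8800→engrave S397 F3299: (55.9524,128.0566) → (92.6960,128.0566) → (92.6960,108.5072) → (55.9524,108.5072) → (55.9524,128.0566) (closed)

[2] `<path>` quadratic bezier, #ff8800→engrave S397 F3299: (184.1523,104.5341) → (180.5697,79.5549) → (176.7748,67.7996) → (172.7677,69.2682)

[3] `<polyline>` line segment, #ff8800→engrave S397 F3299: (52.7372,116.6214) → (29.9160,60.6343)

[4] `<path>` regular polygon, #ff8800→engrave S397 F3299: (18.8518,14.5272) → (16.3388,21.3150) → (23.1266,23.8280) → (25.6396,17.0402) → (18.8518,14.5272) (closed)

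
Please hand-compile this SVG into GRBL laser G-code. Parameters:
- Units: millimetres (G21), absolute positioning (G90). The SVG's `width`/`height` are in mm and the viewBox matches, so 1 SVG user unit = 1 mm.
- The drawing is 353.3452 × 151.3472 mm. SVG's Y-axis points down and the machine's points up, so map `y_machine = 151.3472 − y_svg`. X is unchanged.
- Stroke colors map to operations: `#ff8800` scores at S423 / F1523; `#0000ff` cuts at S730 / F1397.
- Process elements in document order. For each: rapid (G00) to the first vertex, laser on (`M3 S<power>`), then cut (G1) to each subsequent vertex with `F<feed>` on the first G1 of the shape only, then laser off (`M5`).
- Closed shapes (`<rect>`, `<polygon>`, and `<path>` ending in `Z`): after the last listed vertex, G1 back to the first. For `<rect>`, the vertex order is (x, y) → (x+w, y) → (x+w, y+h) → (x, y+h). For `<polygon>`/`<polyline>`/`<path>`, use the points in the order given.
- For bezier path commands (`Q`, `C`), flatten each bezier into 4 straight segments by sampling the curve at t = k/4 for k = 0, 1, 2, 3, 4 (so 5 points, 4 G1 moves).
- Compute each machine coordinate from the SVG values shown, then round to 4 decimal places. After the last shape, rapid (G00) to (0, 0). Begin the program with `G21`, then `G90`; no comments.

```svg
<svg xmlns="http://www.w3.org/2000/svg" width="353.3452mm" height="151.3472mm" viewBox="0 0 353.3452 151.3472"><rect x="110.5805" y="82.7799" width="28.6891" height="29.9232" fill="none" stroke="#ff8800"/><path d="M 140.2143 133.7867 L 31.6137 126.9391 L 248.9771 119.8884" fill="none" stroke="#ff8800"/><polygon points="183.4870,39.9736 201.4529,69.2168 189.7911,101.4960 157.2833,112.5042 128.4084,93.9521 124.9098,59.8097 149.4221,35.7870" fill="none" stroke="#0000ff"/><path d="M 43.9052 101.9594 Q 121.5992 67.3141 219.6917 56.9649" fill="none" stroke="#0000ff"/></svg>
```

Since the viewBox matches the mm dimensions, user units are millimetres directly. The only transform is the Y-flip y_m = 151.3472 − y_svg.

Shape 1 is a rectangle drawn with `<rect>`. Its stroke #ff8800 means score at S423, F1523. After flipping Y the toolpath is (110.5805,68.5673) → (139.2696,68.5673) → (139.2696,38.6441) → (110.5805,38.6441) → (110.5805,68.5673), returning to the start.

Shape 2 is a open polyline drawn with `<path>`. Its stroke #ff8800 means score at S423, F1523. After flipping Y the toolpath is (140.2143,17.5605) → (31.6137,24.4081) → (248.9771,31.4588).

Shape 3 is a regular polygon drawn with `<polygon>`. Its stroke #0000ff means cut at S730, F1397. After flipping Y the toolpath is (183.4870,111.3736) → (201.4529,82.1304) → (189.7911,49.8512) → (157.2833,38.8430) → (128.4084,57.3951) → (124.9098,91.5375) → (149.4221,115.5602) → (183.4870,111.3736), returning to the start.

Shape 4 is a quadratic bezier drawn with `<path>`. Its stroke #0000ff means cut at S730, F1397. After flipping Y the toolpath is (43.9052,49.3878) → (84.0271,65.1919) → (126.6988,77.9591) → (171.9204,87.6892) → (219.6917,94.3823).

G21
G90
G00 X110.5805 Y68.5673
M3 S423
G1 X139.2696 Y68.5673 F1523
G1 X139.2696 Y38.6441
G1 X110.5805 Y38.6441
G1 X110.5805 Y68.5673
M5
G00 X140.2143 Y17.5605
M3 S423
G1 X31.6137 Y24.4081 F1523
G1 X248.9771 Y31.4588
M5
G00 X183.4870 Y111.3736
M3 S730
G1 X201.4529 Y82.1304 F1397
G1 X189.7911 Y49.8512
G1 X157.2833 Y38.8430
G1 X128.4084 Y57.3951
G1 X124.9098 Y91.5375
G1 X149.4221 Y115.5602
G1 X183.4870 Y111.3736
M5
G00 X43.9052 Y49.3878
M3 S730
G1 X84.0271 Y65.1919 F1397
G1 X126.6988 Y77.9591
G1 X171.9204 Y87.6892
G1 X219.6917 Y94.3823
M5
G00 X0.0000 Y0.0000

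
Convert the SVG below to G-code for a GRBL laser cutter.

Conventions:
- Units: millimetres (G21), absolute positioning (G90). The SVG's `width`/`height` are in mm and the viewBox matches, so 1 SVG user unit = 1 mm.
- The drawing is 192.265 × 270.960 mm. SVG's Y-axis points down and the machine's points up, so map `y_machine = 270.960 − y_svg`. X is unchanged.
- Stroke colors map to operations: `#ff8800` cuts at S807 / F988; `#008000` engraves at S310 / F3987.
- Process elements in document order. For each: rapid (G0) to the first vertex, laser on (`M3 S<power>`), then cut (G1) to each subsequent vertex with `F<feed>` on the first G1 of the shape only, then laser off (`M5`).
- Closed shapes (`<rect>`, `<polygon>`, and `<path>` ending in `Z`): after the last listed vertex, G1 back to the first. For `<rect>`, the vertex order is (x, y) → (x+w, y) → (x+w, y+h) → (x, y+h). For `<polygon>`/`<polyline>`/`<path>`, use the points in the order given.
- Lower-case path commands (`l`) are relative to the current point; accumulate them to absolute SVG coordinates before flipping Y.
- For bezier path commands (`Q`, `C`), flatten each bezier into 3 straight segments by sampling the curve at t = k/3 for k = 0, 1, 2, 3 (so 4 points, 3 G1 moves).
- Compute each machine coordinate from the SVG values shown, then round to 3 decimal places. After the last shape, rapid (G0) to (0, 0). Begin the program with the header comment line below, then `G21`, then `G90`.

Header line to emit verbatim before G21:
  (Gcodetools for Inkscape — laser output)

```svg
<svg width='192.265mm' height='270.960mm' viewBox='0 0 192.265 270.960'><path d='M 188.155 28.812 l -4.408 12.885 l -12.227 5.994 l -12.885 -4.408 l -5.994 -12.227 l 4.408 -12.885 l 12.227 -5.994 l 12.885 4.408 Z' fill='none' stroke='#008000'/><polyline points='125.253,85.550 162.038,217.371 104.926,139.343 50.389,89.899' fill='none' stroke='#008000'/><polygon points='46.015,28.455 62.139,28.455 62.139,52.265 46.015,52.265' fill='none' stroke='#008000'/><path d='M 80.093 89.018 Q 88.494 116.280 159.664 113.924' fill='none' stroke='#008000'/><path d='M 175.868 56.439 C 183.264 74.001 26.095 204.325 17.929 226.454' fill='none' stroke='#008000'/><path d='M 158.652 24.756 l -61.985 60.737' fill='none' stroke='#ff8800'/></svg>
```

(Gcodetools for Inkscape — laser output)
G21
G90
G0 X188.155 Y242.148
M3 S310
G1 X183.747 Y229.263 F3987
G1 X171.520 Y223.269
G1 X158.635 Y227.677
G1 X152.641 Y239.904
G1 X157.049 Y252.789
G1 X169.276 Y258.783
G1 X182.161 Y254.375
G1 X188.155 Y242.148
M5
G0 X125.253 Y185.410
M3 S310
G1 X162.038 Y53.589 F3987
G1 X104.926 Y131.617
G1 X50.389 Y181.061
M5
G0 X46.015 Y242.505
M3 S310
G1 X62.139 Y242.505 F3987
G1 X62.139 Y218.695
G1 X46.015 Y218.695
G1 X46.015 Y242.505
M5
G0 X80.093 Y181.942
M3 S310
G1 X92.668 Y167.058 F3987
G1 X119.192 Y158.756
G1 X159.664 Y157.036
M5
G0 X175.868 Y214.521
M3 S310
G1 X140.023 Y167.555 F3987
G1 X64.149 Y94.516
G1 X17.929 Y44.506
M5
G0 X158.652 Y246.204
M3 S807
G1 X96.667 Y185.467 F988
M5
G0 X0.000 Y0.000

viewBox `0 0 192.265 270.960` with mm width/height → 1 unit = 1 mm. Flip: y_m = 270.960 − y_svg.

**Shape 1** — `<path>` regular polygon, stroke `#008000` → engrave (S310, F3987). Machine vertices: (188.155,242.148) → (183.747,229.263) → (171.520,223.269) → (158.635,227.677) → (152.641,239.904) → (157.049,252.789) → (169.276,258.783) → (182.161,254.375) → (188.155,242.148). Closed: final G1 returns to the first vertex.

**Shape 2** — `<polyline>` open polyline, stroke `#008000` → engrave (S310, F3987). Machine vertices: (125.253,185.410) → (162.038,53.589) → (104.926,131.617) → (50.389,181.061). Open path.

**Shape 3** — `<polygon>` rectangle, stroke `#008000` → engrave (S310, F3987). Machine vertices: (46.015,242.505) → (62.139,242.505) → (62.139,218.695) → (46.015,218.695) → (46.015,242.505). Closed: final G1 returns to the first vertex.

**Shape 4** — `<path>` quadratic bezier, stroke `#008000` → engrave (S310, F3987). Control points (SVG): P0=(80.093,89.018), P1=(88.494,116.280), P2=(159.664,113.924); sampled at t=k/3. Machine vertices: (80.093,181.942) → (92.668,167.058) → (119.192,158.756) → (159.664,157.036). Open path.

**Shape 5** — `<path>` cubic bezier, stroke `#008000` → engrave (S310, F3987). Control points (SVG): P0=(175.868,56.439), P1=(183.264,74.001), P2=(26.095,204.325), P3=(17.929,226.454); sampled at t=k/3. Machine vertices: (175.868,214.521) → (140.023,167.555) → (64.149,94.516) → (17.929,44.506). Open path.

**Shape 6** — `<path>` line segment, stroke `#ff8800` → cut (S807, F988). Machine vertices: (158.652,246.204) → (96.667,185.467). Open path.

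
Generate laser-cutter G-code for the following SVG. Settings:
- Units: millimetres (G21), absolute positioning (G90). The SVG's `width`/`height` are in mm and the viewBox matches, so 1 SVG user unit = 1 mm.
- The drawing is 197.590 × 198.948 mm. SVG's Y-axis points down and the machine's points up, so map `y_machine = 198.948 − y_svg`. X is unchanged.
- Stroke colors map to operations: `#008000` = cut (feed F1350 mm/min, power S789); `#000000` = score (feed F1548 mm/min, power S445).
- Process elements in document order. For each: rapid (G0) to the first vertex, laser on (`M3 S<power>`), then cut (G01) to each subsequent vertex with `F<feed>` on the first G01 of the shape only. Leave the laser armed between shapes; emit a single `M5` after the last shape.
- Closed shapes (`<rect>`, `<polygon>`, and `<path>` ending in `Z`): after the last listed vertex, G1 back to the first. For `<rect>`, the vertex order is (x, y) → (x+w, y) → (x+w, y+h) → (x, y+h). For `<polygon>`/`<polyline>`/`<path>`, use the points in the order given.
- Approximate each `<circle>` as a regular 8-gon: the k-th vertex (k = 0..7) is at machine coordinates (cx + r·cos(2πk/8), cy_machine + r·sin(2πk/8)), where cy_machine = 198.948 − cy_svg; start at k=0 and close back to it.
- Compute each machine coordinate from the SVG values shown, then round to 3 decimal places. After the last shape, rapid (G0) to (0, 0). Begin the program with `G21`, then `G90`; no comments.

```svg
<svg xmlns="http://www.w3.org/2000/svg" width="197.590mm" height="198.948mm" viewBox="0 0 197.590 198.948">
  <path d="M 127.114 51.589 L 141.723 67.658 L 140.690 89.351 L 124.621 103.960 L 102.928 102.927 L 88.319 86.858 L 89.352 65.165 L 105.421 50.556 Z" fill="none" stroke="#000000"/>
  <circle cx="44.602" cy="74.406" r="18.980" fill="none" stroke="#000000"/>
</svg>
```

Since the viewBox matches the mm dimensions, user units are millimetres directly. The only transform is the Y-flip y_m = 198.948 − y_svg.

Shape 1 is a regular polygon drawn with `<path>`. Its stroke #000000 means score at S445, F1548. After flipping Y the toolpath is (127.114,147.359) → (141.723,131.290) → (140.690,109.597) → (124.621,94.988) → (102.928,96.021) → (88.319,112.090) → (89.352,133.783) → (105.421,148.392) → (127.114,147.359), returning to the start.

Shape 2 is a circle drawn with `<circle>`. Its stroke #000000 means score at S445, F1548. After flipping Y the toolpath is (63.582,124.542) → (58.023,137.963) → (44.602,143.522) → (31.181,137.963) → (25.622,124.542) → (31.181,111.121) → (44.602,105.562) → (58.023,111.121) → (63.582,124.542), returning to the start.

G21
G90
G0 X127.114 Y147.359
M3 S445
G01 X141.723 Y131.290 F1548
G01 X140.690 Y109.597
G01 X124.621 Y94.988
G01 X102.928 Y96.021
G01 X88.319 Y112.090
G01 X89.352 Y133.783
G01 X105.421 Y148.392
G01 X127.114 Y147.359
G0 X63.582 Y124.542
M3 S445
G01 X58.023 Y137.963 F1548
G01 X44.602 Y143.522
G01 X31.181 Y137.963
G01 X25.622 Y124.542
G01 X31.181 Y111.121
G01 X44.602 Y105.562
G01 X58.023 Y111.121
G01 X63.582 Y124.542
M5
G0 X0.000 Y0.000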